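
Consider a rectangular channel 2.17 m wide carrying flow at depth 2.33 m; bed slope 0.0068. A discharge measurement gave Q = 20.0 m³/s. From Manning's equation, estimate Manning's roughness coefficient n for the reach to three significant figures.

A = b·y = 2.17 × 2.33 = 5.056 m²
P = b + 2y = 2.17 + 2×2.33 = 6.830 m
R = A/P = 5.056/6.830 = 0.7403 m
n = (1/Q)·A·R^(2/3)·S^(1/2) = (1/20.0) × 5.056 × 0.8183 × 0.08246 = 0.01706

0.0171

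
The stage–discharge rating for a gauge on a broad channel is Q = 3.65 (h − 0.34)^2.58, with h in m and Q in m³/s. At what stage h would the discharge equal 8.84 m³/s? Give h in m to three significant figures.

h − h₀ = (Q/C)^(1/b) = (8.84/3.65)^(1/2.58) = 1.409 m
h = 0.34 + 1.409 = 1.749 m

1.75 m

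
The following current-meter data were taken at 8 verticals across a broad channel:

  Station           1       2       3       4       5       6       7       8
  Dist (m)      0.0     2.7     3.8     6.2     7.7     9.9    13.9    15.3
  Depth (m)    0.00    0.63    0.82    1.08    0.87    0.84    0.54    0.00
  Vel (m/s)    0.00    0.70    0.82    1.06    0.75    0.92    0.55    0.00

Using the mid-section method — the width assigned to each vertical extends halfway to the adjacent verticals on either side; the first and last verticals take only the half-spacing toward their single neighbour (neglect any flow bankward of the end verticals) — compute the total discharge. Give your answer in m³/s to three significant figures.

w_2 = (3.8 − 0.0)/2 = 1.9 m; q_2 = 0.70 × 0.63 × 1.9 = 0.8379 m³/s
w_3 = (6.2 − 2.7)/2 = 1.75 m; q_3 = 0.82 × 0.82 × 1.75 = 1.177 m³/s
w_4 = (7.7 − 3.8)/2 = 1.95 m; q_4 = 1.06 × 1.08 × 1.95 = 2.232 m³/s
w_5 = (9.9 − 6.2)/2 = 1.85 m; q_5 = 0.75 × 0.87 × 1.85 = 1.207 m³/s
w_6 = (13.9 − 7.7)/2 = 3.1 m; q_6 = 0.92 × 0.84 × 3.1 = 2.396 m³/s
w_7 = (15.3 − 9.9)/2 = 2.7 m; q_7 = 0.55 × 0.54 × 2.7 = 0.8019 m³/s
Stations 1, 8 contribute zero (depth or velocity is 0).
Q = Σ qᵢ = 8.652 m³/s

8.65 m³/s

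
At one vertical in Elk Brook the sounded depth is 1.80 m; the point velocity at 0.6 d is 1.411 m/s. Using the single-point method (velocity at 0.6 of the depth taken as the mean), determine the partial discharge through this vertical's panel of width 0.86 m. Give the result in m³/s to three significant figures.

v̄ = v₀.₆ = 1.411 m/s
q = v̄ × d × w = 1.411 × 1.80 × 0.86 = 2.184 m³/s

2.18 m³/s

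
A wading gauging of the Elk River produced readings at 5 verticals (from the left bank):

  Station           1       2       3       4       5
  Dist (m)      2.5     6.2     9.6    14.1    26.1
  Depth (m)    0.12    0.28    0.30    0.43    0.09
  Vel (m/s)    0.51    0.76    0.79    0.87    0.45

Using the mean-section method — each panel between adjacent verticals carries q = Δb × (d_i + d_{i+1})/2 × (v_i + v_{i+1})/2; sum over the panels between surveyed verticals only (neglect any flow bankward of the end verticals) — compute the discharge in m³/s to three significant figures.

Panel 1-2: Δb = 3.7 m, d̄ = (0.12+0.28)/2 = 0.2, v̄ = (0.51+0.76)/2 = 0.635 → q = 3.7×0.2×0.635 = 0.4699 m³/s
Panel 2-3: Δb = 3.4 m, d̄ = (0.28+0.30)/2 = 0.29, v̄ = (0.76+0.79)/2 = 0.775 → q = 3.4×0.29×0.775 = 0.7642 m³/s
Panel 3-4: Δb = 4.5 m, d̄ = (0.30+0.43)/2 = 0.365, v̄ = (0.79+0.87)/2 = 0.83 → q = 4.5×0.365×0.83 = 1.363 m³/s
Panel 4-5: Δb = 12 m, d̄ = (0.43+0.09)/2 = 0.26, v̄ = (0.87+0.45)/2 = 0.66 → q = 12×0.26×0.66 = 2.059 m³/s
Q = Σ q = 4.657 m³/s

4.66 m³/s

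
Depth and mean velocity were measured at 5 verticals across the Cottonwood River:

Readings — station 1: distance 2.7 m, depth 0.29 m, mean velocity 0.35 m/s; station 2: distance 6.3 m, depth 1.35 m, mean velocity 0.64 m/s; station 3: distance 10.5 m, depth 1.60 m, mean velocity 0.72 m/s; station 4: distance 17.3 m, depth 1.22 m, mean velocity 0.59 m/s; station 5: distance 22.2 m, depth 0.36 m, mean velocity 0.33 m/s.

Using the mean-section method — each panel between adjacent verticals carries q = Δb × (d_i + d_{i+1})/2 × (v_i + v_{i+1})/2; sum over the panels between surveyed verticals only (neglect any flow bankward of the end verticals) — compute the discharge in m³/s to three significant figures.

Panel 1-2: Δb = 3.6 m, d̄ = (0.29+1.35)/2 = 0.82, v̄ = (0.35+0.64)/2 = 0.495 → q = 3.6×0.82×0.495 = 1.461 m³/s
Panel 2-3: Δb = 4.2 m, d̄ = (1.35+1.60)/2 = 1.475, v̄ = (0.64+0.72)/2 = 0.68 → q = 4.2×1.475×0.68 = 4.213 m³/s
Panel 3-4: Δb = 6.8 m, d̄ = (1.60+1.22)/2 = 1.41, v̄ = (0.72+0.59)/2 = 0.655 → q = 6.8×1.41×0.655 = 6.280 m³/s
Panel 4-5: Δb = 4.9 m, d̄ = (1.22+0.36)/2 = 0.79, v̄ = (0.59+0.33)/2 = 0.46 → q = 4.9×0.79×0.46 = 1.781 m³/s
Q = Σ q = 13.73 m³/s

13.7 m³/s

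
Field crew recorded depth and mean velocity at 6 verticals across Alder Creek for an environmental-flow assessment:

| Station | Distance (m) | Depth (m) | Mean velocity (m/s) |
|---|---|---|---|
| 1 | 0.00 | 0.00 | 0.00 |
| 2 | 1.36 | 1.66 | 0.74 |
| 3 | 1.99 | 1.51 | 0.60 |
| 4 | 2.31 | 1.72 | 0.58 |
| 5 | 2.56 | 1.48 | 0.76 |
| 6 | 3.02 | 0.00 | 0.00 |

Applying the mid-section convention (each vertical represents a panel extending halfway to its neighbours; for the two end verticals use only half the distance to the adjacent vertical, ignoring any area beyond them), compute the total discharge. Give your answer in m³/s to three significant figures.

w_2 = (1.99 − 0.00)/2 = 0.995 m; q_2 = 0.74 × 1.66 × 0.995 = 1.222 m³/s
w_3 = (2.31 − 1.36)/2 = 0.475 m; q_3 = 0.60 × 1.51 × 0.475 = 0.4304 m³/s
w_4 = (2.56 − 1.99)/2 = 0.285 m; q_4 = 0.58 × 1.72 × 0.285 = 0.2843 m³/s
w_5 = (3.02 − 2.31)/2 = 0.355 m; q_5 = 0.76 × 1.48 × 0.355 = 0.3993 m³/s
Stations 1, 6 contribute zero (depth or velocity is 0).
Q = Σ qᵢ = 2.336 m³/s

2.34 m³/s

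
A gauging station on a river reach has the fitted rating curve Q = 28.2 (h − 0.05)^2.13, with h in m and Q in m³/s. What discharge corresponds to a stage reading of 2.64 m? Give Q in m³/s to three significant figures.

Q = 28.2 × (2.64 − 0.05)^2.13 = 28.2 × 2.59^2.13 = 214.1 m³/s

214 m³/s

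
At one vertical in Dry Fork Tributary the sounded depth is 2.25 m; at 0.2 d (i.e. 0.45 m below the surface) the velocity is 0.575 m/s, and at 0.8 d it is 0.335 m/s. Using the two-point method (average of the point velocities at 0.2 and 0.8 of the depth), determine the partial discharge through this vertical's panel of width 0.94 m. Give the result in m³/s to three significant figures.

0.962 m³/s

v̄ = (0.575 + 0.335) / 2 = 0.4550 m/s
q = v̄ × d × w = 0.4550 × 2.25 × 0.94 = 0.9623 m³/s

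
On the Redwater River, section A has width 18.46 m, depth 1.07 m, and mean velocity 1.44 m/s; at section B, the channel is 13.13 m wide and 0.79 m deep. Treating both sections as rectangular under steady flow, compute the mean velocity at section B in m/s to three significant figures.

Q = A₁V₁ = (18.46×1.07) × 1.44 = 28.44 m³/s
A₂ = 13.13 × 0.79 = 10.37 m²
V₂ = Q/A₂ = 28.44/10.37 = 2.742 m/s

2.74 m/s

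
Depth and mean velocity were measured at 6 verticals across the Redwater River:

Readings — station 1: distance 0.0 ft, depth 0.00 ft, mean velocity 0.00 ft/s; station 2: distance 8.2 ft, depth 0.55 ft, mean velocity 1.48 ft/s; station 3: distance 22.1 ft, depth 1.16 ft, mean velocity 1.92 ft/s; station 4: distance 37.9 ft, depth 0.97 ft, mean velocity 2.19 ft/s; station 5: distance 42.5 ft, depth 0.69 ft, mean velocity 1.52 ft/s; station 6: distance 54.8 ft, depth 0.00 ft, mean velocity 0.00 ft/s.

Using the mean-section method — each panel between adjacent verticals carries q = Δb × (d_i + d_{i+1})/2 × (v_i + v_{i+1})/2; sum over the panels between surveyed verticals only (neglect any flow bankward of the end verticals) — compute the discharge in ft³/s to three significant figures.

66.8 ft³/s

Panel 1-2: Δb = 8.2 ft, d̄ = (0.00+0.55)/2 = 0.275, v̄ = (0.00+1.48)/2 = 0.74 → q = 8.2×0.275×0.74 = 1.669 ft³/s
Panel 2-3: Δb = 13.9 ft, d̄ = (0.55+1.16)/2 = 0.855, v̄ = (1.48+1.92)/2 = 1.7 → q = 13.9×0.855×1.7 = 20.20 ft³/s
Panel 3-4: Δb = 15.8 ft, d̄ = (1.16+0.97)/2 = 1.065, v̄ = (1.92+2.19)/2 = 2.055 → q = 15.8×1.065×2.055 = 34.58 ft³/s
Panel 4-5: Δb = 4.6 ft, d̄ = (0.97+0.69)/2 = 0.83, v̄ = (2.19+1.52)/2 = 1.855 → q = 4.6×0.83×1.855 = 7.082 ft³/s
Panel 5-6: Δb = 12.3 ft, d̄ = (0.69+0.00)/2 = 0.345, v̄ = (1.52+0.00)/2 = 0.76 → q = 12.3×0.345×0.76 = 3.225 ft³/s
Q = Σ q = 66.76 ft³/s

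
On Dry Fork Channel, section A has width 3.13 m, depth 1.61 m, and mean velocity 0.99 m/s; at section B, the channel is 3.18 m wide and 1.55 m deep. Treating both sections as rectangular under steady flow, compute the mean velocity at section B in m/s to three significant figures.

1.01 m/s

Q = A₁V₁ = (3.13×1.61) × 0.99 = 4.989 m³/s
A₂ = 3.18 × 1.55 = 4.929 m²
V₂ = Q/A₂ = 4.989/4.929 = 1.012 m/s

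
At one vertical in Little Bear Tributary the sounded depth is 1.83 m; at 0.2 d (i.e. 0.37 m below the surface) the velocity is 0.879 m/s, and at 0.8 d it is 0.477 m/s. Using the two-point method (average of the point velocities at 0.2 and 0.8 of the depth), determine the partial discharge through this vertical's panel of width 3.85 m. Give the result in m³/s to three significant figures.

v̄ = (0.879 + 0.477) / 2 = 0.6780 m/s
q = v̄ × d × w = 0.6780 × 1.83 × 3.85 = 4.777 m³/s

4.78 m³/s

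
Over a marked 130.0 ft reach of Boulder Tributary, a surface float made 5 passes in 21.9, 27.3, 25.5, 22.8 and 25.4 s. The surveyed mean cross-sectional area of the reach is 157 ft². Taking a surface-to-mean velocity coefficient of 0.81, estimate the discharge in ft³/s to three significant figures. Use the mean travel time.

t̄ = (21.9 + 27.3 + 25.5 + 22.8 + 25.4) / 5 = 24.58 s
v_surface = L / t̄ = 130.0 / 24.58 = 5.289 ft/s
v_mean = 0.81 × 5.289 = 4.284 ft/s
Q = A × v_mean = 157 × 4.284 = 672.6 ft³/s

673 ft³/s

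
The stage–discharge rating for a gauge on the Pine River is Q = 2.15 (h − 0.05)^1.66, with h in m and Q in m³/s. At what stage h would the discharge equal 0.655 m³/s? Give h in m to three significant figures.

h − h₀ = (Q/C)^(1/b) = (0.655/2.15)^(1/1.66) = 0.4887 m
h = 0.05 + 0.4887 = 0.5387 m

0.539 m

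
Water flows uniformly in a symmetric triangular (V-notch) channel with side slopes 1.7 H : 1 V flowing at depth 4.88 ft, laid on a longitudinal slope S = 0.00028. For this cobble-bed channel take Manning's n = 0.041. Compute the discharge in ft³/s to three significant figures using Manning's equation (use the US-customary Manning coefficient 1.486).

40.3 ft³/s

A = z·y² = 1.7×4.88² = 40.48 ft²
P = 2y√(1+z²) = 2×4.88×√(1+1.7²) = 19.25 ft
R = A/P = 40.48/19.25 = 2.103 ft
Q = (1.486/n)·A·R^(2/3)·S^(1/2) = (1.486/0.041) × 40.48 × 2.103^(2/3) × 0.00028^(1/2) = 40.30 ft³/s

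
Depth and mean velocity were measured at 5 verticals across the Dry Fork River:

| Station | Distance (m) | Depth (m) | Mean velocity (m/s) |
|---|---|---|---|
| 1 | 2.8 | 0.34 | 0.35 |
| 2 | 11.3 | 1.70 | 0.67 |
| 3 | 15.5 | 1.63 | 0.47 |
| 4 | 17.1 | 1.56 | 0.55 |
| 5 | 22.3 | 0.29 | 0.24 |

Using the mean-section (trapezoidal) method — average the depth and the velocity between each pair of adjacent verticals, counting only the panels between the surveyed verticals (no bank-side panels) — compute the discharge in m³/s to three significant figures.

11.6 m³/s

Panel 1-2: Δb = 8.5 m, d̄ = (0.34+1.70)/2 = 1.02, v̄ = (0.35+0.67)/2 = 0.51 → q = 8.5×1.02×0.51 = 4.422 m³/s
Panel 2-3: Δb = 4.2 m, d̄ = (1.70+1.63)/2 = 1.665, v̄ = (0.67+0.47)/2 = 0.57 → q = 4.2×1.665×0.57 = 3.986 m³/s
Panel 3-4: Δb = 1.6 m, d̄ = (1.63+1.56)/2 = 1.595, v̄ = (0.47+0.55)/2 = 0.51 → q = 1.6×1.595×0.51 = 1.302 m³/s
Panel 4-5: Δb = 5.2 m, d̄ = (1.56+0.29)/2 = 0.925, v̄ = (0.55+0.24)/2 = 0.395 → q = 5.2×0.925×0.395 = 1.900 m³/s
Q = Σ q = 11.61 m³/s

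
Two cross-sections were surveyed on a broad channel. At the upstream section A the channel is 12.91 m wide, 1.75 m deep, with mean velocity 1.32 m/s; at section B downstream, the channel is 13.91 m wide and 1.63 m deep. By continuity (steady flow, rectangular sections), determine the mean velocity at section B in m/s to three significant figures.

Q = A₁V₁ = (12.91×1.75) × 1.32 = 29.82 m³/s
A₂ = 13.91 × 1.63 = 22.67 m²
V₂ = Q/A₂ = 29.82/22.67 = 1.315 m/s

1.32 m/s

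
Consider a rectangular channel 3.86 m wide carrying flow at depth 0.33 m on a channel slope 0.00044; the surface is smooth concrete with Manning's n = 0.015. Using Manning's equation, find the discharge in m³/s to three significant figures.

A = b·y = 3.86 × 0.33 = 1.274 m²
P = b + 2y = 3.86 + 2×0.33 = 4.520 m
R = A/P = 1.274/4.520 = 0.2818 m
Q = (1/n)·A·R^(2/3)·S^(1/2) = (1/0.015) × 1.274 × 0.2818^(2/3) × 0.00044^(1/2) = 0.7657 m³/s

0.766 m³/s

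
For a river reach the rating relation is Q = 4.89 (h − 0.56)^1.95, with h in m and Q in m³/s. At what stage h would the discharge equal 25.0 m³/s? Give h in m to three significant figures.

2.87 m

h − h₀ = (Q/C)^(1/b) = (25.0/4.89)^(1/1.95) = 2.309 m
h = 0.56 + 2.309 = 2.869 m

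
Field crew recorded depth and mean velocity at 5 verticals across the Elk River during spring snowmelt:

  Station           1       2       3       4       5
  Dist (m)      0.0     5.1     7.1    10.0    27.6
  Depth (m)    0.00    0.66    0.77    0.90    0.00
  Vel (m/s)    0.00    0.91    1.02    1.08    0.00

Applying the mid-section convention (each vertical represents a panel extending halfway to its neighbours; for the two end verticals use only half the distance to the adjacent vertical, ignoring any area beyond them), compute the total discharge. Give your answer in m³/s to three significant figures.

14.0 m³/s

w_2 = (7.1 − 0.0)/2 = 3.55 m; q_2 = 0.91 × 0.66 × 3.55 = 2.132 m³/s
w_3 = (10.0 − 5.1)/2 = 2.45 m; q_3 = 1.02 × 0.77 × 2.45 = 1.924 m³/s
w_4 = (27.6 − 7.1)/2 = 10.25 m; q_4 = 1.08 × 0.90 × 10.25 = 9.963 m³/s
Stations 1, 5 contribute zero (depth or velocity is 0).
Q = Σ qᵢ = 14.02 m³/s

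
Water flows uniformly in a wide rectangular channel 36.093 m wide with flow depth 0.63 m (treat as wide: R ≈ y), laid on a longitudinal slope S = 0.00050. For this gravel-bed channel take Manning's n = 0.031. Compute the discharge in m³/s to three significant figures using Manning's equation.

12.1 m³/s

A = b·y = 36.093 × 0.63 = 22.74 m²
Wide channel: R ≈ y = 0.63 m
Q = (1/n)·A·R^(2/3)·S^(1/2) = (1/0.031) × 22.74 × 0.6300^(2/3) × 0.00050^(1/2) = 12.05 m³/s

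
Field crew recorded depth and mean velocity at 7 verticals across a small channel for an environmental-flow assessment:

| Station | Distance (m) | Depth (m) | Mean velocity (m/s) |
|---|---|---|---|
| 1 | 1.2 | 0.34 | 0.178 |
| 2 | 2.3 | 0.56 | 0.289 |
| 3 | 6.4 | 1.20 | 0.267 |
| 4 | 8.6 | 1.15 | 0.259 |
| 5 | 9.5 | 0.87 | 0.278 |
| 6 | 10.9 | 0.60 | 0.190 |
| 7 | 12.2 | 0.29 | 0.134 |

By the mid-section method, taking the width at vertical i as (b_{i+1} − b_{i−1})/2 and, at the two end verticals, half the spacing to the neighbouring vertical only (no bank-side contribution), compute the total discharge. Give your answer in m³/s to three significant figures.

w_1 = (2.3 − 1.2)/2 = 0.55 m; q_1 = 0.178 × 0.34 × 0.55 = 0.03329 m³/s
w_2 = (6.4 − 1.2)/2 = 2.6 m; q_2 = 0.289 × 0.56 × 2.6 = 0.4208 m³/s
w_3 = (8.6 − 2.3)/2 = 3.15 m; q_3 = 0.267 × 1.20 × 3.15 = 1.009 m³/s
w_4 = (9.5 − 6.4)/2 = 1.55 m; q_4 = 0.259 × 1.15 × 1.55 = 0.4617 m³/s
w_5 = (10.9 − 8.6)/2 = 1.15 m; q_5 = 0.278 × 0.87 × 1.15 = 0.2781 m³/s
w_6 = (12.2 − 9.5)/2 = 1.35 m; q_6 = 0.190 × 0.60 × 1.35 = 0.1539 m³/s
w_7 = (12.2 − 10.9)/2 = 0.65 m; q_7 = 0.134 × 0.29 × 0.65 = 0.02526 m³/s
Q = Σ qᵢ = 2.382 m³/s

2.38 m³/s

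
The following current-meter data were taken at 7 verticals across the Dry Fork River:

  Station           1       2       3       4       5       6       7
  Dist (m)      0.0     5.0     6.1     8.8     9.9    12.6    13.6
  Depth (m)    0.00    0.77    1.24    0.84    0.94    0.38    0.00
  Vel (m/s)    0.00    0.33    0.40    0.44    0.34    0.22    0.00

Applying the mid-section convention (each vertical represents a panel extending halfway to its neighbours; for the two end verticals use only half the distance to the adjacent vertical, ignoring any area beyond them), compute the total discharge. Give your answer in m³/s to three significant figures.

w_2 = (6.1 − 0.0)/2 = 3.05 m; q_2 = 0.33 × 0.77 × 3.05 = 0.7750 m³/s
w_3 = (8.8 − 5.0)/2 = 1.9 m; q_3 = 0.40 × 1.24 × 1.9 = 0.9424 m³/s
w_4 = (9.9 − 6.1)/2 = 1.9 m; q_4 = 0.44 × 0.84 × 1.9 = 0.7022 m³/s
w_5 = (12.6 − 8.8)/2 = 1.9 m; q_5 = 0.34 × 0.94 × 1.9 = 0.6072 m³/s
w_6 = (13.6 − 9.9)/2 = 1.85 m; q_6 = 0.22 × 0.38 × 1.85 = 0.1547 m³/s
Stations 1, 7 contribute zero (depth or velocity is 0).
Q = Σ qᵢ = 3.182 m³/s

3.18 m³/s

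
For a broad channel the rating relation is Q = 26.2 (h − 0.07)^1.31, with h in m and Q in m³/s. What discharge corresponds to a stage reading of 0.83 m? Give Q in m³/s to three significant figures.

Q = 26.2 × (0.83 − 0.07)^1.31 = 26.2 × 0.76^1.31 = 18.29 m³/s

18.3 m³/s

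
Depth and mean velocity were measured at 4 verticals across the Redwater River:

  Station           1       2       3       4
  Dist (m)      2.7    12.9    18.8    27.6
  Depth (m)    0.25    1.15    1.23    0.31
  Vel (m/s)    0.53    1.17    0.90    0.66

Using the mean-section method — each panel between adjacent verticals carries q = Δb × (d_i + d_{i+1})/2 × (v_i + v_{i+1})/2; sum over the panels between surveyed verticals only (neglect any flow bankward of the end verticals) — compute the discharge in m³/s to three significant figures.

Panel 1-2: Δb = 10.2 m, d̄ = (0.25+1.15)/2 = 0.7, v̄ = (0.53+1.17)/2 = 0.85 → q = 10.2×0.7×0.85 = 6.069 m³/s
Panel 2-3: Δb = 5.9 m, d̄ = (1.15+1.23)/2 = 1.19, v̄ = (1.17+0.90)/2 = 1.035 → q = 5.9×1.19×1.035 = 7.267 m³/s
Panel 3-4: Δb = 8.8 m, d̄ = (1.23+0.31)/2 = 0.77, v̄ = (0.90+0.66)/2 = 0.78 → q = 8.8×0.77×0.78 = 5.285 m³/s
Q = Σ q = 18.62 m³/s

18.6 m³/s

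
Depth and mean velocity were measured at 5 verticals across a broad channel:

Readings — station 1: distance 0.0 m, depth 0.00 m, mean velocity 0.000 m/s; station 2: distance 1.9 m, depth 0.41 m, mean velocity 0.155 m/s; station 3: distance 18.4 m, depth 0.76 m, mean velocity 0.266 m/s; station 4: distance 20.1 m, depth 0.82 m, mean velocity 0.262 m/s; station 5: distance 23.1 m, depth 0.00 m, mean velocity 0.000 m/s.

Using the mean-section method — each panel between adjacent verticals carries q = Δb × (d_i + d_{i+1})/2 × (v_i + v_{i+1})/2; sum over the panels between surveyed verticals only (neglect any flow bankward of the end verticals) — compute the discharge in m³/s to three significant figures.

2.58 m³/s

Panel 1-2: Δb = 1.9 m, d̄ = (0.00+0.41)/2 = 0.205, v̄ = (0.000+0.155)/2 = 0.0775 → q = 1.9×0.205×0.0775 = 0.03019 m³/s
Panel 2-3: Δb = 16.5 m, d̄ = (0.41+0.76)/2 = 0.585, v̄ = (0.155+0.266)/2 = 0.2105 → q = 16.5×0.585×0.2105 = 2.032 m³/s
Panel 3-4: Δb = 1.7 m, d̄ = (0.76+0.82)/2 = 0.79, v̄ = (0.266+0.262)/2 = 0.264 → q = 1.7×0.79×0.264 = 0.3546 m³/s
Panel 4-5: Δb = 3 m, d̄ = (0.82+0.00)/2 = 0.41, v̄ = (0.262+0.000)/2 = 0.131 → q = 3×0.41×0.131 = 0.1611 m³/s
Q = Σ q = 2.578 m³/s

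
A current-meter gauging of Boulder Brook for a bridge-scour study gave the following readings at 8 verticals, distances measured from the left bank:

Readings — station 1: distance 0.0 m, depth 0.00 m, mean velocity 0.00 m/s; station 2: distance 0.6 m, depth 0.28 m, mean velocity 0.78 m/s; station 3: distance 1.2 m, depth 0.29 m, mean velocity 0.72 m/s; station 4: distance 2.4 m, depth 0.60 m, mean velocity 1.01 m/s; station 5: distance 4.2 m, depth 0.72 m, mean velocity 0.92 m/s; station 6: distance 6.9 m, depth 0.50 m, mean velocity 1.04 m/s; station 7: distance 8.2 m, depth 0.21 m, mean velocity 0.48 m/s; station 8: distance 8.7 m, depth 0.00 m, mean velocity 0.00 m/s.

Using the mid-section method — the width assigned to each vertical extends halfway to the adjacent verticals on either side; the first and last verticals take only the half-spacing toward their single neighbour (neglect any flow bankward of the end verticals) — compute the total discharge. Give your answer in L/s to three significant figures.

w_2 = (1.2 − 0.0)/2 = 0.6 m; q_2 = 0.78 × 0.28 × 0.6 = 0.1310 m³/s
w_3 = (2.4 − 0.6)/2 = 0.9 m; q_3 = 0.72 × 0.29 × 0.9 = 0.1879 m³/s
w_4 = (4.2 − 1.2)/2 = 1.5 m; q_4 = 1.01 × 0.60 × 1.5 = 0.9090 m³/s
w_5 = (6.9 − 2.4)/2 = 2.25 m; q_5 = 0.92 × 0.72 × 2.25 = 1.490 m³/s
w_6 = (8.2 − 4.2)/2 = 2 m; q_6 = 1.04 × 0.50 × 2 = 1.040 m³/s
w_7 = (8.7 − 6.9)/2 = 0.9 m; q_7 = 0.48 × 0.21 × 0.9 = 0.09072 m³/s
Stations 1, 8 contribute zero (depth or velocity is 0).
Q = Σ qᵢ = 3.849 m³/s
= 3.849 × 1000 = 3849 L/s

3850 L/s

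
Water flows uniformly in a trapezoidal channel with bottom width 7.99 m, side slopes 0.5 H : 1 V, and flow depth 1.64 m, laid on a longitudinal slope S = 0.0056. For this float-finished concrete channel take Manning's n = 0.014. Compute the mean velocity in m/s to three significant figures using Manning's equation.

A = (b + z·y)·y = (7.99 + 0.5×1.64)×1.64 = 14.45 m²
P = b + 2y√(1+z²) = 7.99 + 2×1.64×√(1+0.5²) = 11.66 m
R = A/P = 14.45/11.66 = 1.239 m
Q = (1/n)·A·R^(2/3)·S^(1/2) = (1/0.014) × 14.45 × 1.239^(2/3) × 0.0056^(1/2) = 89.11 m³/s
V = Q/A = 89.11/14.45 = 6.168 m/s

6.17 m/s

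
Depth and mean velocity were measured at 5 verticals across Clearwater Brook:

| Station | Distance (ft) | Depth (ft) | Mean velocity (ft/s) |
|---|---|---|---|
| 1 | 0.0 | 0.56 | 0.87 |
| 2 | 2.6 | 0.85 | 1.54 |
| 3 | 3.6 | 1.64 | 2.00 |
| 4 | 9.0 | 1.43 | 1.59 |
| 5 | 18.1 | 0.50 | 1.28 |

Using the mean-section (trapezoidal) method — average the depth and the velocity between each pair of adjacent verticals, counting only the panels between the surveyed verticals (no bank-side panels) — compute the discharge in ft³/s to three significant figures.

31.9 ft³/s

Panel 1-2: Δb = 2.6 ft, d̄ = (0.56+0.85)/2 = 0.705, v̄ = (0.87+1.54)/2 = 1.205 → q = 2.6×0.705×1.205 = 2.209 ft³/s
Panel 2-3: Δb = 1 ft, d̄ = (0.85+1.64)/2 = 1.245, v̄ = (1.54+2.00)/2 = 1.77 → q = 1×1.245×1.77 = 2.204 ft³/s
Panel 3-4: Δb = 5.4 ft, d̄ = (1.64+1.43)/2 = 1.535, v̄ = (2.00+1.59)/2 = 1.795 → q = 5.4×1.535×1.795 = 14.88 ft³/s
Panel 4-5: Δb = 9.1 ft, d̄ = (1.43+0.50)/2 = 0.965, v̄ = (1.59+1.28)/2 = 1.435 → q = 9.1×0.965×1.435 = 12.60 ft³/s
Q = Σ q = 31.89 ft³/s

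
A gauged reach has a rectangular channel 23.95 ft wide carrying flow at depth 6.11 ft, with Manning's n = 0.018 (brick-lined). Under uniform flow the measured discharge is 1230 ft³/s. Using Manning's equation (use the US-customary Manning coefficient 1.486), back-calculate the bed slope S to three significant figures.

A = b·y = 23.95 × 6.11 = 146.3 ft²
P = b + 2y = 23.95 + 2×6.11 = 36.17 ft
R = A/P = 146.3/36.17 = 4.046 ft
S = (Q·n / (1.486·A·R^(2/3)))² = (1230×0.018 / (1.486×146.3×2.539))² = 0.001608

0.00161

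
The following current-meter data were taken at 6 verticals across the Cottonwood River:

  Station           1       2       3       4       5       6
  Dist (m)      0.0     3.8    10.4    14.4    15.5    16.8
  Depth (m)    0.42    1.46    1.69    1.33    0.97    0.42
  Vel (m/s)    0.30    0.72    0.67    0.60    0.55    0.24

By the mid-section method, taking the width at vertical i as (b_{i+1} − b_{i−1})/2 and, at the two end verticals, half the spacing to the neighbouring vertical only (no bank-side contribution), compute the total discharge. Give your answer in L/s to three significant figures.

14400 L/s

w_1 = (3.8 − 0.0)/2 = 1.9 m; q_1 = 0.30 × 0.42 × 1.9 = 0.2394 m³/s
w_2 = (10.4 − 0.0)/2 = 5.2 m; q_2 = 0.72 × 1.46 × 5.2 = 5.466 m³/s
w_3 = (14.4 − 3.8)/2 = 5.3 m; q_3 = 0.67 × 1.69 × 5.3 = 6.001 m³/s
w_4 = (15.5 − 10.4)/2 = 2.55 m; q_4 = 0.60 × 1.33 × 2.55 = 2.035 m³/s
w_5 = (16.8 − 14.4)/2 = 1.2 m; q_5 = 0.55 × 0.97 × 1.2 = 0.6402 m³/s
w_6 = (16.8 − 15.5)/2 = 0.65 m; q_6 = 0.24 × 0.42 × 0.65 = 0.06552 m³/s
Q = Σ qᵢ = 14.45 m³/s
= 14.45 × 1000 = 14450 L/s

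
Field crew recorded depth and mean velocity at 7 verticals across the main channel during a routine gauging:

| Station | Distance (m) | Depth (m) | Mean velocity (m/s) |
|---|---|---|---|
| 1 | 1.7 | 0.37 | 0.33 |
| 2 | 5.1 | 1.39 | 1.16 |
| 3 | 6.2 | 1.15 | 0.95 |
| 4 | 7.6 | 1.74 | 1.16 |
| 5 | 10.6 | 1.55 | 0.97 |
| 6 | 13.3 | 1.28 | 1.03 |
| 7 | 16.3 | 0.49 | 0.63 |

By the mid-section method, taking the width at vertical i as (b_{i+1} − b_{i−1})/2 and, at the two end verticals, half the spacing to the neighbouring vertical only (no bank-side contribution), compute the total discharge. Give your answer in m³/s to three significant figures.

w_1 = (5.1 − 1.7)/2 = 1.7 m; q_1 = 0.33 × 0.37 × 1.7 = 0.2076 m³/s
w_2 = (6.2 − 1.7)/2 = 2.25 m; q_2 = 1.16 × 1.39 × 2.25 = 3.628 m³/s
w_3 = (7.6 − 5.1)/2 = 1.25 m; q_3 = 0.95 × 1.15 × 1.25 = 1.366 m³/s
w_4 = (10.6 − 6.2)/2 = 2.2 m; q_4 = 1.16 × 1.74 × 2.2 = 4.440 m³/s
w_5 = (13.3 − 7.6)/2 = 2.85 m; q_5 = 0.97 × 1.55 × 2.85 = 4.285 m³/s
w_6 = (16.3 − 10.6)/2 = 2.85 m; q_6 = 1.03 × 1.28 × 2.85 = 3.757 m³/s
w_7 = (16.3 − 13.3)/2 = 1.5 m; q_7 = 0.63 × 0.49 × 1.5 = 0.4631 m³/s
Q = Σ qᵢ = 18.15 m³/s

18.1 m³/s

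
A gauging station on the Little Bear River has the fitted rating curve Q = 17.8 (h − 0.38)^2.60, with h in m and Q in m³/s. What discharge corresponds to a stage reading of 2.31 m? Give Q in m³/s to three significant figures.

98.4 m³/s

Q = 17.8 × (2.31 − 0.38)^2.60 = 17.8 × 1.93^2.60 = 98.37 m³/s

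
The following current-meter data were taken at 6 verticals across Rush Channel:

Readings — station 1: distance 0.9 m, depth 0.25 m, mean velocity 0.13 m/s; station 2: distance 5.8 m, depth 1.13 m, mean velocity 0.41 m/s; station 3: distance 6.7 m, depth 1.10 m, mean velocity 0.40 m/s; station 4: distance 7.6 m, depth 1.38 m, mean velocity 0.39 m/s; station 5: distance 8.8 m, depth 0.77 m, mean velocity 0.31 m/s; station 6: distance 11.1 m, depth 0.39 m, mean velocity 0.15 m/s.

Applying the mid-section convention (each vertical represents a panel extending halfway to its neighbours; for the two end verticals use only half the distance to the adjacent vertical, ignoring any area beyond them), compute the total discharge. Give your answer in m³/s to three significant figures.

2.87 m³/s

w_1 = (5.8 − 0.9)/2 = 2.45 m; q_1 = 0.13 × 0.25 × 2.45 = 0.07963 m³/s
w_2 = (6.7 − 0.9)/2 = 2.9 m; q_2 = 0.41 × 1.13 × 2.9 = 1.344 m³/s
w_3 = (7.6 − 5.8)/2 = 0.9 m; q_3 = 0.40 × 1.10 × 0.9 = 0.3960 m³/s
w_4 = (8.8 − 6.7)/2 = 1.05 m; q_4 = 0.39 × 1.38 × 1.05 = 0.5651 m³/s
w_5 = (11.1 − 7.6)/2 = 1.75 m; q_5 = 0.31 × 0.77 × 1.75 = 0.4177 m³/s
w_6 = (11.1 − 8.8)/2 = 1.15 m; q_6 = 0.15 × 0.39 × 1.15 = 0.06728 m³/s
Q = Σ qᵢ = 2.869 m³/s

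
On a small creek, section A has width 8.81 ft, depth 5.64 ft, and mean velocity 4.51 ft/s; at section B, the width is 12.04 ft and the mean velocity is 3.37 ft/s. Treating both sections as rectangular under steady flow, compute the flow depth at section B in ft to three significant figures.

Q = A₁V₁ = (8.81×5.64) × 4.51 = 224.1 ft³/s
d₂ = Q/(b₂ V₂) = 224.1/(12.04×3.37) = 5.523 ft

5.52 ft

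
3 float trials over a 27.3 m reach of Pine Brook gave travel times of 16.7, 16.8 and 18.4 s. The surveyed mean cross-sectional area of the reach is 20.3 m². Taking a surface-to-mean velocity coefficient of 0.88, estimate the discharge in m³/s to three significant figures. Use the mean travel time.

t̄ = (16.7 + 16.8 + 18.4) / 3 = 17.3 s
v_surface = L / t̄ = 27.3 / 17.3 = 1.578 m/s
v_mean = 0.88 × 1.578 = 1.389 m/s
Q = A × v_mean = 20.3 × 1.389 = 28.19 m³/s

28.2 m³/s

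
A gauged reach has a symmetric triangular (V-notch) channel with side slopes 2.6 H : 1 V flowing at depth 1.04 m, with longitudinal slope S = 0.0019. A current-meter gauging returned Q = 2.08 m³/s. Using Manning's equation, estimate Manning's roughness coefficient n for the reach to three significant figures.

A = z·y² = 2.6×1.04² = 2.812 m²
P = 2y√(1+z²) = 2×1.04×√(1+2.6²) = 5.794 m
R = A/P = 2.812/5.794 = 0.4853 m
n = (1/Q)·A·R^(2/3)·S^(1/2) = (1/2.08) × 2.812 × 0.6176 × 0.04359 = 0.03640

0.0364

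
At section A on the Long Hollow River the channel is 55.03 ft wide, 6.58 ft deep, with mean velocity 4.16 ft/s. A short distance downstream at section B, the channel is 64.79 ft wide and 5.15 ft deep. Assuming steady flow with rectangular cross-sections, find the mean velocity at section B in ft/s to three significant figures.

Q = A₁V₁ = (55.03×6.58) × 4.16 = 1506 ft³/s
A₂ = 64.79 × 5.15 = 333.7 ft²
V₂ = Q/A₂ = 1506/333.7 = 4.514 ft/s

4.51 ft/s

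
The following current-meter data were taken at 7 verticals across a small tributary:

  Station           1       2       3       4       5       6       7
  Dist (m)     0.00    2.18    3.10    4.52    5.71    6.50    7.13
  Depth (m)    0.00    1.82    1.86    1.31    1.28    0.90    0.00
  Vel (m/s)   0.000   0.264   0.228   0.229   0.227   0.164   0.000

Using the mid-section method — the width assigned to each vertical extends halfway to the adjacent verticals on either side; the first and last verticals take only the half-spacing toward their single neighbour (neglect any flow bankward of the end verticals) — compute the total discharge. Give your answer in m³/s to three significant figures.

w_2 = (3.10 − 0.00)/2 = 1.55 m; q_2 = 0.264 × 1.82 × 1.55 = 0.7447 m³/s
w_3 = (4.52 − 2.18)/2 = 1.17 m; q_3 = 0.228 × 1.86 × 1.17 = 0.4962 m³/s
w_4 = (5.71 − 3.10)/2 = 1.305 m; q_4 = 0.229 × 1.31 × 1.305 = 0.3915 m³/s
w_5 = (6.50 − 4.52)/2 = 0.99 m; q_5 = 0.227 × 1.28 × 0.99 = 0.2877 m³/s
w_6 = (7.13 − 5.71)/2 = 0.71 m; q_6 = 0.164 × 0.90 × 0.71 = 0.1048 m³/s
Stations 1, 7 contribute zero (depth or velocity is 0).
Q = Σ qᵢ = 2.025 m³/s

2.02 m³/s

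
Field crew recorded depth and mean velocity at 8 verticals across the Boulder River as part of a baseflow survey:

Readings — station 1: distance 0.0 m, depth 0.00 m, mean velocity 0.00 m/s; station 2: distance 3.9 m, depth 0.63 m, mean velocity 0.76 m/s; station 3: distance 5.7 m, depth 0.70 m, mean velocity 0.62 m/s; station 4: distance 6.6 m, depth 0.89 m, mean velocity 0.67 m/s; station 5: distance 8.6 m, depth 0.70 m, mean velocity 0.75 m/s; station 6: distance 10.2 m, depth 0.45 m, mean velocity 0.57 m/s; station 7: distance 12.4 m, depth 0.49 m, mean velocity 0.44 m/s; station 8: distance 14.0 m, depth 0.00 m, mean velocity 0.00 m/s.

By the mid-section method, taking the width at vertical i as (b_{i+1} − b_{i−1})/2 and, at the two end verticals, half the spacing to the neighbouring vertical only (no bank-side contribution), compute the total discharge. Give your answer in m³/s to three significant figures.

w_2 = (5.7 − 0.0)/2 = 2.85 m; q_2 = 0.76 × 0.63 × 2.85 = 1.365 m³/s
w_3 = (6.6 − 3.9)/2 = 1.35 m; q_3 = 0.62 × 0.70 × 1.35 = 0.5859 m³/s
w_4 = (8.6 − 5.7)/2 = 1.45 m; q_4 = 0.67 × 0.89 × 1.45 = 0.8646 m³/s
w_5 = (10.2 − 6.6)/2 = 1.8 m; q_5 = 0.75 × 0.70 × 1.8 = 0.9450 m³/s
w_6 = (12.4 − 8.6)/2 = 1.9 m; q_6 = 0.57 × 0.45 × 1.9 = 0.4874 m³/s
w_7 = (14.0 − 10.2)/2 = 1.9 m; q_7 = 0.44 × 0.49 × 1.9 = 0.4096 m³/s
Stations 1, 8 contribute zero (depth or velocity is 0).
Q = Σ qᵢ = 4.657 m³/s

4.66 m³/s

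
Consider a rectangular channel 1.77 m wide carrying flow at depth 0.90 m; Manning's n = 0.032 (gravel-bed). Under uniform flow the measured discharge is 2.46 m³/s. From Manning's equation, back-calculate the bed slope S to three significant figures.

0.00716

A = b·y = 1.77 × 0.90 = 1.593 m²
P = b + 2y = 1.77 + 2×0.90 = 3.570 m
R = A/P = 1.593/3.570 = 0.4462 m
S = (Q·n / (1·A·R^(2/3)))² = (2.46×0.032 / (1×1.593×0.5839))² = 0.007162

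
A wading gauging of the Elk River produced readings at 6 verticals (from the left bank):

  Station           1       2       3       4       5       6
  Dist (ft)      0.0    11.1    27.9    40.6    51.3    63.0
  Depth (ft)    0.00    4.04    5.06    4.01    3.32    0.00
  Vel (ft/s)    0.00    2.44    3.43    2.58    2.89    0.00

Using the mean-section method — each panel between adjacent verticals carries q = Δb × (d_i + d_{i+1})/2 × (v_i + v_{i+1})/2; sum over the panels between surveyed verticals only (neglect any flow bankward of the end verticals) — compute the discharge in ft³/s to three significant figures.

Panel 1-2: Δb = 11.1 ft, d̄ = (0.00+4.04)/2 = 2.02, v̄ = (0.00+2.44)/2 = 1.22 → q = 11.1×2.02×1.22 = 27.35 ft³/s
Panel 2-3: Δb = 16.8 ft, d̄ = (4.04+5.06)/2 = 4.55, v̄ = (2.44+3.43)/2 = 2.935 → q = 16.8×4.55×2.935 = 224.4 ft³/s
Panel 3-4: Δb = 12.7 ft, d̄ = (5.06+4.01)/2 = 4.535, v̄ = (3.43+2.58)/2 = 3.005 → q = 12.7×4.535×3.005 = 173.1 ft³/s
Panel 4-5: Δb = 10.7 ft, d̄ = (4.01+3.32)/2 = 3.665, v̄ = (2.58+2.89)/2 = 2.735 → q = 10.7×3.665×2.735 = 107.3 ft³/s
Panel 5-6: Δb = 11.7 ft, d̄ = (3.32+0.00)/2 = 1.66, v̄ = (2.89+0.00)/2 = 1.445 → q = 11.7×1.66×1.445 = 28.06 ft³/s
Q = Σ q = 560.1 ft³/s

560 ft³/s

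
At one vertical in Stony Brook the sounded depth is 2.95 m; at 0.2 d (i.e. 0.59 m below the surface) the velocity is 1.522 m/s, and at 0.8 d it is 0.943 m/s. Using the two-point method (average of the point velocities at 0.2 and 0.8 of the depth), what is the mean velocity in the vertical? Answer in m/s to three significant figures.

1.23 m/s

v̄ = (1.522 + 0.943) / 2 = 1.233 m/s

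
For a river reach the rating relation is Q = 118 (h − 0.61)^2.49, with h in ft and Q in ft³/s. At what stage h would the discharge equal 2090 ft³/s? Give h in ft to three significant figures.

h − h₀ = (Q/C)^(1/b) = (2090/118)^(1/2.49) = 3.172 ft
h = 0.61 + 3.172 = 3.782 ft

3.78 ft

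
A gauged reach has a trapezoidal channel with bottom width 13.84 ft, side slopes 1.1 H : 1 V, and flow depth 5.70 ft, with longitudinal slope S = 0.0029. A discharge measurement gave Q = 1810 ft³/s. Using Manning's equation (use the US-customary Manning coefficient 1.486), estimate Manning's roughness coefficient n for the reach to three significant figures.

A = (b + z·y)·y = (13.84 + 1.1×5.70)×5.70 = 114.6 ft²
P = b + 2y√(1+z²) = 13.84 + 2×5.70×√(1+1.1²) = 30.79 ft
R = A/P = 114.6/30.79 = 3.723 ft
n = (1.486/Q)·A·R^(2/3)·S^(1/2) = (1.486/1810) × 114.6 × 2.402 × 0.05385 = 0.01217

0.0122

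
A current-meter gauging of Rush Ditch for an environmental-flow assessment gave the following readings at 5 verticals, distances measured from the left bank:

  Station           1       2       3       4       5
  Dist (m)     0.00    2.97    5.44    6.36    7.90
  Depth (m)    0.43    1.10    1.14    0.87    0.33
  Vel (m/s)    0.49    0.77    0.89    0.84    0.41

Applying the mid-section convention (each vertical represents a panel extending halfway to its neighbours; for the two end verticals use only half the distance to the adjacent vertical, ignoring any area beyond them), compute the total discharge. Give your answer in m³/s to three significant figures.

w_1 = (2.97 − 0.00)/2 = 1.485 m; q_1 = 0.49 × 0.43 × 1.485 = 0.3129 m³/s
w_2 = (5.44 − 0.00)/2 = 2.72 m; q_2 = 0.77 × 1.10 × 2.72 = 2.304 m³/s
w_3 = (6.36 − 2.97)/2 = 1.695 m; q_3 = 0.89 × 1.14 × 1.695 = 1.720 m³/s
w_4 = (7.90 − 5.44)/2 = 1.23 m; q_4 = 0.84 × 0.87 × 1.23 = 0.8989 m³/s
w_5 = (7.90 − 6.36)/2 = 0.77 m; q_5 = 0.41 × 0.33 × 0.77 = 0.1042 m³/s
Q = Σ qᵢ = 5.340 m³/s

5.34 m³/s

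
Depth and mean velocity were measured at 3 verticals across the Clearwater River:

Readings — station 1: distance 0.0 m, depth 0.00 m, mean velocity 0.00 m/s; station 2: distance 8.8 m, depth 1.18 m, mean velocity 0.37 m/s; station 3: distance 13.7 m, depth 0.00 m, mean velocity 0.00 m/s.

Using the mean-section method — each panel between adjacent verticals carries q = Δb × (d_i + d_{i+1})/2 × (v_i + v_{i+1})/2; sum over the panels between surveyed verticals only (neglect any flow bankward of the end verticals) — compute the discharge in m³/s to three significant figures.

1.50 m³/s

Panel 1-2: Δb = 8.8 m, d̄ = (0.00+1.18)/2 = 0.59, v̄ = (0.00+0.37)/2 = 0.185 → q = 8.8×0.59×0.185 = 0.9605 m³/s
Panel 2-3: Δb = 4.9 m, d̄ = (1.18+0.00)/2 = 0.59, v̄ = (0.37+0.00)/2 = 0.185 → q = 4.9×0.59×0.185 = 0.5348 m³/s
Q = Σ q = 1.495 m³/s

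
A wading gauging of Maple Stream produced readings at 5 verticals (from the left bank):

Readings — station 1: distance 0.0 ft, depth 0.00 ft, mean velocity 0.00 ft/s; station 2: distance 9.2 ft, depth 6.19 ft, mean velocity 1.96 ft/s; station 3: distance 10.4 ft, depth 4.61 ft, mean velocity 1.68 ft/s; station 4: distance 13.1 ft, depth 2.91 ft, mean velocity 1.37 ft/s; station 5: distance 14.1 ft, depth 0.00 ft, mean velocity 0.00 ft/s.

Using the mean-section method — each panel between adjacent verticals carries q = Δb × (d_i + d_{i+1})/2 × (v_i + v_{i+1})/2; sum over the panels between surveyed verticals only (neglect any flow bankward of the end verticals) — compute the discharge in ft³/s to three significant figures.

56.2 ft³/s

Panel 1-2: Δb = 9.2 ft, d̄ = (0.00+6.19)/2 = 3.095, v̄ = (0.00+1.96)/2 = 0.98 → q = 9.2×3.095×0.98 = 27.90 ft³/s
Panel 2-3: Δb = 1.2 ft, d̄ = (6.19+4.61)/2 = 5.4, v̄ = (1.96+1.68)/2 = 1.82 → q = 1.2×5.4×1.82 = 11.79 ft³/s
Panel 3-4: Δb = 2.7 ft, d̄ = (4.61+2.91)/2 = 3.76, v̄ = (1.68+1.37)/2 = 1.525 → q = 2.7×3.76×1.525 = 15.48 ft³/s
Panel 4-5: Δb = 1 ft, d̄ = (2.91+0.00)/2 = 1.455, v̄ = (1.37+0.00)/2 = 0.685 → q = 1×1.455×0.685 = 0.9967 ft³/s
Q = Σ q = 56.18 ft³/s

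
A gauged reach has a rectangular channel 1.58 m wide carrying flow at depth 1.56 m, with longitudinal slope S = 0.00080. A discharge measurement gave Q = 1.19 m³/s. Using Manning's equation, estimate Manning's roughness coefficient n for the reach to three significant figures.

0.0381

A = b·y = 1.58 × 1.56 = 2.465 m²
P = b + 2y = 1.58 + 2×1.56 = 4.700 m
R = A/P = 2.465/4.700 = 0.5244 m
n = (1/Q)·A·R^(2/3)·S^(1/2) = (1/1.19) × 2.465 × 0.6503 × 0.02828 = 0.03810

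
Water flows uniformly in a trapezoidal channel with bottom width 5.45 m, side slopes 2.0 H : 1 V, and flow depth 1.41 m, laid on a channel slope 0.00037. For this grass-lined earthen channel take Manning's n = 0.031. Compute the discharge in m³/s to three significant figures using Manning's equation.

A = (b + z·y)·y = (5.45 + 2.0×1.41)×1.41 = 11.66 m²
P = b + 2y√(1+z²) = 5.45 + 2×1.41×√(1+2.0²) = 11.76 m
R = A/P = 11.66/11.76 = 0.9919 m
Q = (1/n)·A·R^(2/3)·S^(1/2) = (1/0.031) × 11.66 × 0.9919^(2/3) × 0.00037^(1/2) = 7.196 m³/s

7.20 m³/s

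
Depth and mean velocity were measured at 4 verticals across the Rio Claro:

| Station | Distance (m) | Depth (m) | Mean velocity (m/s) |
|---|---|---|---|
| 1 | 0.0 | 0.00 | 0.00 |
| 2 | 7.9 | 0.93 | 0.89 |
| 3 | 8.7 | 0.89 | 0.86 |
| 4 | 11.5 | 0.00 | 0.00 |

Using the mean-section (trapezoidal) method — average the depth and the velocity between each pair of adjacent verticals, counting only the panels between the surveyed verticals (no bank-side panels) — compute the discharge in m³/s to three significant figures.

2.81 m³/s

Panel 1-2: Δb = 7.9 m, d̄ = (0.00+0.93)/2 = 0.465, v̄ = (0.00+0.89)/2 = 0.445 → q = 7.9×0.465×0.445 = 1.635 m³/s
Panel 2-3: Δb = 0.8 m, d̄ = (0.93+0.89)/2 = 0.91, v̄ = (0.89+0.86)/2 = 0.875 → q = 0.8×0.91×0.875 = 0.6370 m³/s
Panel 3-4: Δb = 2.8 m, d̄ = (0.89+0.00)/2 = 0.445, v̄ = (0.86+0.00)/2 = 0.43 → q = 2.8×0.445×0.43 = 0.5358 m³/s
Q = Σ q = 2.807 m³/s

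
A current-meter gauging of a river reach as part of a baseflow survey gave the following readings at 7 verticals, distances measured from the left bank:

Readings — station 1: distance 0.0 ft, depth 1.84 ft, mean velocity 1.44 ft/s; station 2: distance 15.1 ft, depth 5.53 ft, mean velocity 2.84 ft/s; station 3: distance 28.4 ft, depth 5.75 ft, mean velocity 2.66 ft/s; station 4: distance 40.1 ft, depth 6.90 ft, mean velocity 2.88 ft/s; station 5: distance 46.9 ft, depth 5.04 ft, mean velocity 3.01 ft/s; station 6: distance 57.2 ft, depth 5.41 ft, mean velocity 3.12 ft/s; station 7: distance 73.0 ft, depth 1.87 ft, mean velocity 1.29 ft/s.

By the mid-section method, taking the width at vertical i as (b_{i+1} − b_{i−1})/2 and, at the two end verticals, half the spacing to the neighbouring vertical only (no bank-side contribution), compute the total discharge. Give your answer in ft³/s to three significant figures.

w_1 = (15.1 − 0.0)/2 = 7.55 ft; q_1 = 1.44 × 1.84 × 7.55 = 20.00 ft³/s
w_2 = (28.4 − 0.0)/2 = 14.2 ft; q_2 = 2.84 × 5.53 × 14.2 = 223.0 ft³/s
w_3 = (40.1 − 15.1)/2 = 12.5 ft; q_3 = 2.66 × 5.75 × 12.5 = 191.2 ft³/s
w_4 = (46.9 − 28.4)/2 = 9.25 ft; q_4 = 2.88 × 6.90 × 9.25 = 183.8 ft³/s
w_5 = (57.2 − 40.1)/2 = 8.55 ft; q_5 = 3.01 × 5.04 × 8.55 = 129.7 ft³/s
w_6 = (73.0 − 46.9)/2 = 13.05 ft; q_6 = 3.12 × 5.41 × 13.05 = 220.3 ft³/s
w_7 = (73.0 − 57.2)/2 = 7.9 ft; q_7 = 1.29 × 1.87 × 7.9 = 19.06 ft³/s
Q = Σ qᵢ = 987.1 ft³/s

987 ft³/s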